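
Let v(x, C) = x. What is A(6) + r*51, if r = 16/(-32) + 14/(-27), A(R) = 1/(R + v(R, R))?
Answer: -1867/36 ≈ -51.861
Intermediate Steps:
A(R) = 1/(2*R) (A(R) = 1/(R + R) = 1/(2*R))
r = -55/54 (r = 16*(-1/32) + 14*(-1/27) = -1/2 - 14/27 = -55/54 ≈ -1.0185)
A(6) + r*51 = (1/2)/6 - 55/54*51 = (1/2)*(1/6) - 935/18 = 1/12 - 935/18 = -1867/36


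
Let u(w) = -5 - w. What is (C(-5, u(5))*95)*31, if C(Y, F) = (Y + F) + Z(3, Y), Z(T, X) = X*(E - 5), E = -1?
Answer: 44175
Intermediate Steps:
Z(T, X) = -6*X (Z(T, X) = X*(-1 - 5) = X*(-6) = -6*X)
C(Y, F) = F - 5*Y (C(Y, F) = (Y + F) - 6*Y = (F + Y) - 6*Y = F - 5*Y)
(C(-5, u(5))*95)*31 = (((-5 - 1*5) - 5*(-5))*95)*31 = (((-5 - 5) + 25)*95)*31 = ((-10 + 25)*95)*31 = (15*95)*31 = 1425*31 = 44175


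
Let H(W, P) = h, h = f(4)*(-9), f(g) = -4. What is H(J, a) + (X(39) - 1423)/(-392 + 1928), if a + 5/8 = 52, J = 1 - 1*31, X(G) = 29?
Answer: 26951/768 ≈ 35.092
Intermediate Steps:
J = -30 (J = 1 - 31 = -30)
h = 36 (h = -4*(-9) = 36)
a = 411/8 (a = -5/8 + 52 = 411/8 ≈ 51.375)
H(W, P) = 36
H(J, a) + (X(39) - 1423)/(-392 + 1928) = 36 + (29 - 1423)/(-392 + 1928) = 36 - 1394/1536 = 36 - 1394*1/1536 = 36 - 697/768 = 26951/768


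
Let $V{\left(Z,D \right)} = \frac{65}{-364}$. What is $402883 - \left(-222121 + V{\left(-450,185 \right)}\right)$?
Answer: $\frac{17500117}{28} \approx 6.25 \cdot 10^{5}$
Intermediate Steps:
$V{\left(Z,D \right)} = - \frac{5}{28}$ ($V{\left(Z,D \right)} = 65 \left(- \frac{1}{364}\right) = - \frac{5}{28}$)
$402883 - \left(-222121 + V{\left(-450,185 \right)}\right) = 402883 + \left(222121 - - \frac{5}{28}\right) = 402883 + \left(222121 + \frac{5}{28}\right) = 402883 + \frac{6219393}{28} = \frac{17500117}{28}$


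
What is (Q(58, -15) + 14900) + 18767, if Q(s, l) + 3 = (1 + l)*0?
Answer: 33664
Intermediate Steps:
Q(s, l) = -3 (Q(s, l) = -3 + (1 + l)*0 = -3 + 0 = -3)
(Q(58, -15) + 14900) + 18767 = (-3 + 14900) + 18767 = 14897 + 18767 = 33664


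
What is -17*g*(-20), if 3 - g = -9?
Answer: 4080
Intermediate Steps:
g = 12 (g = 3 - 1*(-9) = 3 + 9 = 12)
-17*g*(-20) = -17*12*(-20) = -204*(-20) = 4080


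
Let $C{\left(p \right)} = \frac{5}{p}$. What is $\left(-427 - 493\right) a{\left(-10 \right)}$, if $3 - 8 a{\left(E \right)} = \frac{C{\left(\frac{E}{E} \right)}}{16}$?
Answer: $- \frac{4945}{16} \approx -309.06$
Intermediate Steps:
$a{\left(E \right)} = \frac{43}{128}$ ($a{\left(E \right)} = \frac{3}{8} - \frac{\frac{5}{E \frac{1}{E}} \frac{1}{16}}{8} = \frac{3}{8} - \frac{\frac{5}{1} \cdot \frac{1}{16}}{8} = \frac{3}{8} - \frac{5 \cdot 1 \cdot \frac{1}{16}}{8} = \frac{3}{8} - \frac{5 \cdot \frac{1}{16}}{8} = \frac{3}{8} - \frac{5}{128} = \frac{43}{128}$)
$\left(-427 - 493\right) a{\left(-10 \right)} = \left(-427 - 493\right) \frac{43}{128} = \left(-920\right) \frac{43}{128} = - \frac{4945}{16}$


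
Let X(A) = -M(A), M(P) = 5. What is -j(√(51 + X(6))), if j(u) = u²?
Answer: -46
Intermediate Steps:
X(A) = -5 (X(A) = -1*5 = -5)
-j(√(51 + X(6))) = -(√(51 - 5))² = -(√46)² = -1*46 = -46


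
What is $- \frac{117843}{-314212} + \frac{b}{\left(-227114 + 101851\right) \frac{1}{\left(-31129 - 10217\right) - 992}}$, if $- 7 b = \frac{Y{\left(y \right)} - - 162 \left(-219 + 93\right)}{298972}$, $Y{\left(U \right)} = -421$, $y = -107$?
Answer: $\frac{7792448257165871}{20592740233076956} \approx 0.37841$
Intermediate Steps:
$b = \frac{20833}{2092804}$ ($b = - \frac{\left(-421 - - 162 \left(-219 + 93\right)\right) \frac{1}{298972}}{7} = - \frac{\left(-421 - \left(-162\right) \left(-126\right)\right) \frac{1}{298972}}{7} = - \frac{\left(-421 - 20412\right) \frac{1}{298972}}{7} = - \frac{\left(-20833\right) \frac{1}{298972}}{7} = \left(- \frac{1}{7}\right) \left(- \frac{20833}{298972}\right) = \frac{20833}{2092804} \approx 0.0099546$)
$- \frac{117843}{-314212} + \frac{b}{\left(-227114 + 101851\right) \frac{1}{\left(-31129 - 10217\right) - 992}} = - \frac{117843}{-314212} + \frac{20833}{2092804 \frac{-227114 + 101851}{\left(-31129 - 10217\right) - 992}} = \left(-117843\right) \left(- \frac{1}{314212}\right) + \frac{20833}{2092804 \left(- \frac{125263}{\left(-31129 - 10217\right) - 992}\right)} = \frac{117843}{314212} + \frac{20833}{2092804 \left(- \frac{125263}{-41346 - 992}\right)} = \frac{117843}{314212} + \frac{20833}{2092804 \left(- \frac{125263}{-42338}\right)} = \frac{117843}{314212} + \frac{20833}{2092804 \left(\left(-125263\right) \left(- \frac{1}{42338}\right)\right)} = \frac{117843}{314212} + \frac{20833}{2092804 \cdot \frac{125263}{42338}} = \frac{117843}{314212} + \frac{20833}{2092804} \cdot \frac{42338}{125263} = \frac{117843}{314212} + \frac{441013777}{131075453726} = \frac{7792448257165871}{20592740233076956}$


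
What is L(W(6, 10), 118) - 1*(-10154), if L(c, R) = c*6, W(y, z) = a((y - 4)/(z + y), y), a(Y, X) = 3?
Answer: 10172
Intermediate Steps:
W(y, z) = 3
L(c, R) = 6*c
L(W(6, 10), 118) - 1*(-10154) = 6*3 - 1*(-10154) = 18 + 10154 = 10172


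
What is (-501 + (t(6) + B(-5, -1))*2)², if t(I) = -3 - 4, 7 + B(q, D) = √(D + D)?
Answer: 279833 - 2116*I*√2 ≈ 2.7983e+5 - 2992.5*I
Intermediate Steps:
B(q, D) = -7 + √2*√D (B(q, D) = -7 + √(D + D) = -7 + √(2*D) = -7 + √2*√D)
t(I) = -7
(-501 + (t(6) + B(-5, -1))*2)² = (-501 + (-7 + (-7 + √2*√(-1)))*2)² = (-501 + (-7 + (-7 + √2*I))*2)² = (-501 + (-7 + (-7 + I*√2))*2)² = (-501 + (-14 + I*√2)*2)² = (-501 + (-28 + 2*I*√2))² = (-529 + 2*I*√2)²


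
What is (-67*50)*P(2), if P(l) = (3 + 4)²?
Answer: -164150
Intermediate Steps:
P(l) = 49 (P(l) = 7² = 49)
(-67*50)*P(2) = -67*50*49 = -3350*49 = -164150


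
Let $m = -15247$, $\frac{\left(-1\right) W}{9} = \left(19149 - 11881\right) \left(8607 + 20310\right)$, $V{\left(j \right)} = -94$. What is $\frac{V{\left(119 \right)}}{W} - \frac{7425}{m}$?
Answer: $\frac{88889421221}{182531564586} \approx 0.48698$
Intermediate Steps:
$W = -1891518804$ ($W = - 9 \left(19149 - 11881\right) \left(8607 + 20310\right) = - 9 \cdot 7268 \cdot 28917 = \left(-9\right) 210168756 = -1891518804$)
$\frac{V{\left(119 \right)}}{W} - \frac{7425}{m} = - \frac{94}{-1891518804} - \frac{7425}{-15247} = \left(-94\right) \left(- \frac{1}{1891518804}\right) - - \frac{7425}{15247} = \frac{47}{945759402} + \frac{7425}{15247} = \frac{88889421221}{182531564586}$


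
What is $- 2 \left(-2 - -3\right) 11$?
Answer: $-22$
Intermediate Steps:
$- 2 \left(-2 - -3\right) 11 = - 2 \left(-2 + 3\right) 11 = \left(-2\right) 1 \cdot 11 = \left(-2\right) 11 = -22$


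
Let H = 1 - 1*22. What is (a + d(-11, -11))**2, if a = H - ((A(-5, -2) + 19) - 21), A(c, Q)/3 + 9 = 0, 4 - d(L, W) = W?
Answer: 529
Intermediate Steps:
d(L, W) = 4 - W
A(c, Q) = -27 (A(c, Q) = -27 + 3*0 = -27 + 0 = -27)
H = -21 (H = 1 - 22 = -21)
a = 8 (a = -21 - ((-27 + 19) - 21) = -21 - (-8 - 21) = -21 - 1*(-29) = -21 + 29 = 8)
(a + d(-11, -11))**2 = (8 + (4 - 1*(-11)))**2 = (8 + (4 + 11))**2 = (8 + 15)**2 = 23**2 = 529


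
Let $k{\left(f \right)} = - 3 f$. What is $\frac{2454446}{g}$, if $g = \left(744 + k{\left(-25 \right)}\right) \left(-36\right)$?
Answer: $- \frac{1227223}{14742} \approx -83.247$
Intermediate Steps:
$g = -29484$ ($g = \left(744 - -75\right) \left(-36\right) = \left(744 + 75\right) \left(-36\right) = 819 \left(-36\right) = -29484$)
$\frac{2454446}{g} = \frac{2454446}{-29484} = 2454446 \left(- \frac{1}{29484}\right) = - \frac{1227223}{14742}$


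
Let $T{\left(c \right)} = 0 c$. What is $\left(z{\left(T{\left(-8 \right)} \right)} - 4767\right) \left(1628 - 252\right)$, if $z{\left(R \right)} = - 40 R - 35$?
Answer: $-6607552$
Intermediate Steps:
$T{\left(c \right)} = 0$
$z{\left(R \right)} = -35 - 40 R$
$\left(z{\left(T{\left(-8 \right)} \right)} - 4767\right) \left(1628 - 252\right) = \left(\left(-35 - 0\right) - 4767\right) \left(1628 - 252\right) = \left(\left(-35 + 0\right) - 4767\right) 1376 = \left(-35 - 4767\right) 1376 = \left(-4802\right) 1376 = -6607552$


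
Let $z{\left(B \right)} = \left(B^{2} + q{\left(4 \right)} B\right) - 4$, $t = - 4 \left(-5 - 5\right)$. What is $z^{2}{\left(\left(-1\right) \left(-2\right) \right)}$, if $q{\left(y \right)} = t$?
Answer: $6400$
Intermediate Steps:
$t = 40$ ($t = \left(-4\right) \left(-10\right) = 40$)
$q{\left(y \right)} = 40$
$z{\left(B \right)} = -4 + B^{2} + 40 B$ ($z{\left(B \right)} = \left(B^{2} + 40 B\right) - 4 = -4 + B^{2} + 40 B$)
$z^{2}{\left(\left(-1\right) \left(-2\right) \right)} = \left(-4 + \left(\left(-1\right) \left(-2\right)\right)^{2} + 40 \left(\left(-1\right) \left(-2\right)\right)\right)^{2} = \left(-4 + 2^{2} + 40 \cdot 2\right)^{2} = \left(-4 + 4 + 80\right)^{2} = 80^{2} = 6400$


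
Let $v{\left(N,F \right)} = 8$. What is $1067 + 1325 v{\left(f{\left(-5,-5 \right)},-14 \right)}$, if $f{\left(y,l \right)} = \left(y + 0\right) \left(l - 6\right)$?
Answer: $11667$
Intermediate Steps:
$f{\left(y,l \right)} = y \left(-6 + l\right)$
$1067 + 1325 v{\left(f{\left(-5,-5 \right)},-14 \right)} = 1067 + 1325 \cdot 8 = 1067 + 10600 = 11667$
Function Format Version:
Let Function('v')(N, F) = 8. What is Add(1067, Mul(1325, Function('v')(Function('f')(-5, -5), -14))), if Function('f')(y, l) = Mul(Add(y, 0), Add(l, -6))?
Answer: 11667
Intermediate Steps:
Function('f')(y, l) = Mul(y, Add(-6, l))
Add(1067, Mul(1325, Function('v')(Function('f')(-5, -5), -14))) = Add(1067, Mul(1325, 8)) = Add(1067, 10600) = 11667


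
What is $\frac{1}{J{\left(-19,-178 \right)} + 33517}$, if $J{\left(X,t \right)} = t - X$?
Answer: $\frac{1}{33358} \approx 2.9978 \cdot 10^{-5}$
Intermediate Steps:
$\frac{1}{J{\left(-19,-178 \right)} + 33517} = \frac{1}{\left(-178 - -19\right) + 33517} = \frac{1}{\left(-178 + 19\right) + 33517} = \frac{1}{-159 + 33517} = \frac{1}{33358}$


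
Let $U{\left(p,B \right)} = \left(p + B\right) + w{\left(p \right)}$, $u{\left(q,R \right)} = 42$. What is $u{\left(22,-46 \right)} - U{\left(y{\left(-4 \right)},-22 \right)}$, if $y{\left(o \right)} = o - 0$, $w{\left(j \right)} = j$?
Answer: $72$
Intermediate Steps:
$y{\left(o \right)} = o$ ($y{\left(o \right)} = o + 0 = o$)
$U{\left(p,B \right)} = B + 2 p$ ($U{\left(p,B \right)} = \left(p + B\right) + p = \left(B + p\right) + p = B + 2 p$)
$u{\left(22,-46 \right)} - U{\left(y{\left(-4 \right)},-22 \right)} = 42 - \left(-22 + 2 \left(-4\right)\right) = 42 - \left(-22 - 8\right) = 42 - -30 = 42 + 30 = 72$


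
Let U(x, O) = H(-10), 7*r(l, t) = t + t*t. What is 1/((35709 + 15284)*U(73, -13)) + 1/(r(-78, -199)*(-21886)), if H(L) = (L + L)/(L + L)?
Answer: 861995221/43973924306796 ≈ 1.9602e-5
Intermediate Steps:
r(l, t) = t/7 + t²/7 (r(l, t) = (t + t*t)/7 = (t + t²)/7 = t/7 + t²/7)
H(L) = 1 (H(L) = (2*L)/((2*L)) = (2*L)*(1/(2*L)) = 1)
U(x, O) = 1
1/((35709 + 15284)*U(73, -13)) + 1/(r(-78, -199)*(-21886)) = 1/((35709 + 15284)*1) + 1/(((⅐)*(-199)*(1 - 199))*(-21886)) = 1/50993 - 1/21886/((⅐)*(-199)*(-198)) = (1/50993)*1 - 1/21886/(39402/7) = 1/50993 + (7/39402)*(-1/21886) = 1/50993 - 7/862352172 = 861995221/43973924306796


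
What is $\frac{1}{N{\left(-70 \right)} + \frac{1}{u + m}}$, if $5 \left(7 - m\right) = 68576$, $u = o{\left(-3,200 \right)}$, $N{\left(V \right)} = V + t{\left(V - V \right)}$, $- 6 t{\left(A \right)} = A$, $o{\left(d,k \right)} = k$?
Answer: $- \frac{67541}{4727875} \approx -0.014286$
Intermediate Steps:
$t{\left(A \right)} = - \frac{A}{6}$
$N{\left(V \right)} = V$ ($N{\left(V \right)} = V - \frac{V - V}{6} = V - 0 = V + 0 = V$)
$u = 200$
$m = - \frac{68541}{5}$ ($m = 7 - \frac{68576}{5} = - \frac{68541}{5} \approx -13708.0$)
$\frac{1}{N{\left(-70 \right)} + \frac{1}{u + m}} = \frac{1}{-70 + \frac{1}{200 - \frac{68541}{5}}} = \frac{1}{-70 + \frac{1}{- \frac{67541}{5}}} = \frac{1}{-70 - \frac{5}{67541}} = \frac{1}{- \frac{4727875}{67541}} = - \frac{67541}{4727875}$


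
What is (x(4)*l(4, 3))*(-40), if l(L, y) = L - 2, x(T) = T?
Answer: -320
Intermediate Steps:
l(L, y) = -2 + L
(x(4)*l(4, 3))*(-40) = (4*(-2 + 4))*(-40) = (4*2)*(-40) = 8*(-40) = -320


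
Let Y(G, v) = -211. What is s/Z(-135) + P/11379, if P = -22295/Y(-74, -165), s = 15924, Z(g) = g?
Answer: -4247780059/36014535 ≈ -117.95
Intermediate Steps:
P = 22295/211 (P = -22295/(-211) = -22295*(-1/211) = 22295/211 ≈ 105.66)
s/Z(-135) + P/11379 = 15924/(-135) + (22295/211)/11379 = 15924*(-1/135) + (22295/211)*(1/11379) = -5308/45 + 22295/2400969 = -4247780059/36014535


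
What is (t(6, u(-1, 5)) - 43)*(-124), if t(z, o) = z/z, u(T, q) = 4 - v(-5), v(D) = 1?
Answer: 5208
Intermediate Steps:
u(T, q) = 3 (u(T, q) = 4 - 1*1 = 4 - 1 = 3)
t(z, o) = 1
(t(6, u(-1, 5)) - 43)*(-124) = (1 - 43)*(-124) = -42*(-124) = 5208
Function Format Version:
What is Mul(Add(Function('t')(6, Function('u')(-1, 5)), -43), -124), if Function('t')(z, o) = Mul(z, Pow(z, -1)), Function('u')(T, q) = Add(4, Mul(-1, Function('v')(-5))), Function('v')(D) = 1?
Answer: 5208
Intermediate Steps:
Function('u')(T, q) = 3 (Function('u')(T, q) = Add(4, Mul(-1, 1)) = Add(4, -1) = 3)
Function('t')(z, o) = 1
Mul(Add(Function('t')(6, Function('u')(-1, 5)), -43), -124) = Mul(Add(1, -43), -124) = Mul(-42, -124) = 5208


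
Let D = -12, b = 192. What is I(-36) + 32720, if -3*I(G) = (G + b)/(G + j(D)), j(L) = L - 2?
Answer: 818026/25 ≈ 32721.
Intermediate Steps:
j(L) = -2 + L
I(G) = -(192 + G)/(3*(-14 + G)) (I(G) = -(G + 192)/(3*(G + (-2 - 12))) = -(192 + G)/(3*(G - 14)) = -(192 + G)/(3*(-14 + G)))
I(-36) + 32720 = (-192 - 1*(-36))/(3*(-14 - 36)) + 32720 = (⅓)*(-192 + 36)/(-50) + 32720 = (⅓)*(-1/50)*(-156) + 32720 = 26/25 + 32720 = 818026/25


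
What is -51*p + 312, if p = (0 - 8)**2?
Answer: -2952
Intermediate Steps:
p = 64 (p = (-8)**2 = 64)
-51*p + 312 = -51*64 + 312 = -3264 + 312 = -2952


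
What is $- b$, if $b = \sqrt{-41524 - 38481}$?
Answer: $- i \sqrt{80005} \approx - 282.85 i$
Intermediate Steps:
$b = i \sqrt{80005}$ ($b = \sqrt{-80005} = i \sqrt{80005} \approx 282.85 i$)
$- b = - i \sqrt{80005}$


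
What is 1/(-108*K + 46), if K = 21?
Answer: -1/2222 ≈ -0.00045004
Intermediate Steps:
1/(-108*K + 46) = 1/(-108*21 + 46) = 1/(-2268 + 46) = 1/(-2222) = -1/2222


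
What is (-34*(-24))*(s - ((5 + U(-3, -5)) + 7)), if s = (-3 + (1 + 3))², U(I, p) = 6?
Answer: -13872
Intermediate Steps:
s = 1 (s = (-3 + 4)² = 1² = 1)
(-34*(-24))*(s - ((5 + U(-3, -5)) + 7)) = (-34*(-24))*(1 - ((5 + 6) + 7)) = 816*(1 - (11 + 7)) = 816*(1 - 1*18) = 816*(1 - 18) = 816*(-17) = -13872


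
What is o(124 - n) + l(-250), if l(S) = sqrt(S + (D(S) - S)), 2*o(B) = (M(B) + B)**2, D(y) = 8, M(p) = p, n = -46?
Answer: 57800 + 2*sqrt(2) ≈ 57803.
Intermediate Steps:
o(B) = 2*B**2 (o(B) = (B + B)**2/2 = (2*B)**2/2 = (4*B**2)/2 = 2*B**2)
l(S) = 2*sqrt(2) (l(S) = sqrt(S + (8 - S)) = sqrt(8) = 2*sqrt(2))
o(124 - n) + l(-250) = 2*(124 - 1*(-46))**2 + 2*sqrt(2) = 2*(124 + 46)**2 + 2*sqrt(2) = 2*170**2 + 2*sqrt(2) = 2*28900 + 2*sqrt(2) = 57800 + 2*sqrt(2)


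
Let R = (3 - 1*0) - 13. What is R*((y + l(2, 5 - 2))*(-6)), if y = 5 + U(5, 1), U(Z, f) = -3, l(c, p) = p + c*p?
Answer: 660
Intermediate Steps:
y = 2 (y = 5 - 3 = 2)
R = -10 (R = (3 + 0) - 13 = 3 - 13 = -10)
R*((y + l(2, 5 - 2))*(-6)) = -10*(2 + (5 - 2)*(1 + 2))*(-6) = -10*(2 + 3*3)*(-6) = -10*(2 + 9)*(-6) = -110*(-6) = -10*(-66) = 660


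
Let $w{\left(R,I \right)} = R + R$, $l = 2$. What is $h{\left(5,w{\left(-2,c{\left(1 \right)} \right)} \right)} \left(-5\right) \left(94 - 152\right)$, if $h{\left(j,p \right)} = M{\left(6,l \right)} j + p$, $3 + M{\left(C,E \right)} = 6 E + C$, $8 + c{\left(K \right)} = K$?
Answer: $20590$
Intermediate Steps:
$c{\left(K \right)} = -8 + K$
$w{\left(R,I \right)} = 2 R$
$M{\left(C,E \right)} = -3 + C + 6 E$ ($M{\left(C,E \right)} = -3 + \left(6 E + C\right) = -3 + \left(C + 6 E\right) = -3 + C + 6 E$)
$h{\left(j,p \right)} = p + 15 j$ ($h{\left(j,p \right)} = \left(-3 + 6 + 6 \cdot 2\right) j + p = \left(-3 + 6 + 12\right) j + p = 15 j + p = p + 15 j$)
$h{\left(5,w{\left(-2,c{\left(1 \right)} \right)} \right)} \left(-5\right) \left(94 - 152\right) = \left(2 \left(-2\right) + 15 \cdot 5\right) \left(-5\right) \left(94 - 152\right) = \left(-4 + 75\right) \left(-5\right) \left(-58\right) = 71 \left(-5\right) \left(-58\right) = \left(-355\right) \left(-58\right) = 20590$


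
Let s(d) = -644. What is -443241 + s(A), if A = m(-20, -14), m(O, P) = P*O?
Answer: -443885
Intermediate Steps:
m(O, P) = O*P
A = 280 (A = -20*(-14) = 280)
-443241 + s(A) = -443241 - 644 = -443885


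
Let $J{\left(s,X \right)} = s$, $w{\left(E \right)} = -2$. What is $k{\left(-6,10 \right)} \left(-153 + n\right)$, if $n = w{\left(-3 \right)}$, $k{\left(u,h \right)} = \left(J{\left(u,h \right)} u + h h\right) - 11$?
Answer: $-19375$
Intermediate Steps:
$k{\left(u,h \right)} = -11 + h^{2} + u^{2}$ ($k{\left(u,h \right)} = \left(u u + h h\right) - 11 = \left(u^{2} + h^{2}\right) - 11 = \left(h^{2} + u^{2}\right) - 11 = -11 + h^{2} + u^{2}$)
$n = -2$
$k{\left(-6,10 \right)} \left(-153 + n\right) = \left(-11 + 10^{2} + \left(-6\right)^{2}\right) \left(-153 - 2\right) = \left(-11 + 100 + 36\right) \left(-155\right) = 125 \left(-155\right) = -19375$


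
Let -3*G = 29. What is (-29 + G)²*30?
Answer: 134560/3 ≈ 44853.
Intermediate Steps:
G = -29/3 (G = -⅓*29 = -29/3 ≈ -9.6667)
(-29 + G)²*30 = (-29 - 29/3)²*30 = (-116/3)²*30 = (13456/9)*30 = 134560/3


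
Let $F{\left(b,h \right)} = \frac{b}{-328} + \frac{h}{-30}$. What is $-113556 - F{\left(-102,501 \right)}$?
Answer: $- \frac{93102481}{820} \approx -1.1354 \cdot 10^{5}$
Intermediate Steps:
$F{\left(b,h \right)} = - \frac{h}{30} - \frac{b}{328}$ ($F{\left(b,h \right)} = b \left(- \frac{1}{328}\right) + h \left(- \frac{1}{30}\right) = - \frac{b}{328} - \frac{h}{30} = - \frac{h}{30} - \frac{b}{328}$)
$-113556 - F{\left(-102,501 \right)} = -113556 - \left(\left(- \frac{1}{30}\right) 501 - - \frac{51}{164}\right) = -113556 - \left(- \frac{167}{10} + \frac{51}{164}\right) = -113556 - - \frac{13439}{820} = -113556 + \frac{13439}{820} = - \frac{93102481}{820}$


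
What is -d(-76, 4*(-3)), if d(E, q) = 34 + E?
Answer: 42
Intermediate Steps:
-d(-76, 4*(-3)) = -(34 - 76) = -1*(-42) = 42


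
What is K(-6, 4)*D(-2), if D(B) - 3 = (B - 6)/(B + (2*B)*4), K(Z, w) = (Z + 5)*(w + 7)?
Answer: -341/9 ≈ -37.889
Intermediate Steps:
K(Z, w) = (5 + Z)*(7 + w)
D(B) = 3 + (-6 + B)/(9*B) (D(B) = 3 + (B - 6)/(B + (2*B)*4) = 3 + (-6 + B)/(B + 8*B) = 3 + (-6 + B)/((9*B)) = 3 + (-6 + B)*(1/(9*B)) = 3 + (-6 + B)/(9*B))
K(-6, 4)*D(-2) = (35 + 5*4 + 7*(-6) - 6*4)*((2/9)*(-3 + 14*(-2))/(-2)) = (35 + 20 - 42 - 24)*((2/9)*(-1/2)*(-3 - 28)) = -22*(-1)*(-31)/(9*2) = -11*31/9 = -341/9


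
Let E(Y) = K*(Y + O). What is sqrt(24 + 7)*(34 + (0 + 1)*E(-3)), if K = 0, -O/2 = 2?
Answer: 34*sqrt(31) ≈ 189.30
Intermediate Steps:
O = -4 (O = -2*2 = -4)
E(Y) = 0 (E(Y) = 0*(Y - 4) = 0*(-4 + Y) = 0)
sqrt(24 + 7)*(34 + (0 + 1)*E(-3)) = sqrt(24 + 7)*(34 + (0 + 1)*0) = sqrt(31)*(34 + 1*0) = sqrt(31)*(34 + 0) = sqrt(31)*34 = 34*sqrt(31)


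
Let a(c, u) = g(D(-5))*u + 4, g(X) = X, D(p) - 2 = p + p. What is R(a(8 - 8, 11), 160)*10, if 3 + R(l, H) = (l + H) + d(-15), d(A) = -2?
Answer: 710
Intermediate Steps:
D(p) = 2 + 2*p (D(p) = 2 + (p + p) = 2 + 2*p)
a(c, u) = 4 - 8*u (a(c, u) = (2 + 2*(-5))*u + 4 = (2 - 10)*u + 4 = -8*u + 4 = 4 - 8*u)
R(l, H) = -5 + H + l (R(l, H) = -3 + ((l + H) - 2) = -3 + ((H + l) - 2) = -3 + (-2 + H + l) = -5 + H + l)
R(a(8 - 8, 11), 160)*10 = (-5 + 160 + (4 - 8*11))*10 = (-5 + 160 + (4 - 88))*10 = (-5 + 160 - 84)*10 = 71*10 = 710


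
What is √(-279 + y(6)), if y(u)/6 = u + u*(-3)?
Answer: 3*I*√39 ≈ 18.735*I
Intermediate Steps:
y(u) = -12*u (y(u) = 6*(u + u*(-3)) = 6*(u - 3*u) = 6*(-2*u) = -12*u)
√(-279 + y(6)) = √(-279 - 12*6) = √(-279 - 72) = √(-351) = 3*I*√39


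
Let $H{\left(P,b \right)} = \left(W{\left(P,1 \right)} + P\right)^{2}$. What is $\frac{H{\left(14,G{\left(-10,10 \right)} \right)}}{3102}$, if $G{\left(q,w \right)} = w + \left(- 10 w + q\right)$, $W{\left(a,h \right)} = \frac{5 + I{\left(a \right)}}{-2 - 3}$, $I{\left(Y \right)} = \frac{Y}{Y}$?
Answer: $\frac{2048}{38775} \approx 0.052818$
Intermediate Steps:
$I{\left(Y \right)} = 1$
$W{\left(a,h \right)} = - \frac{6}{5}$ ($W{\left(a,h \right)} = \frac{5 + 1}{-2 - 3} = \frac{6}{-5} = 6 \left(- \frac{1}{5}\right) = - \frac{6}{5}$)
$G{\left(q,w \right)} = q - 9 w$ ($G{\left(q,w \right)} = w + \left(q - 10 w\right) = q - 9 w$)
$H{\left(P,b \right)} = \left(- \frac{6}{5} + P\right)^{2}$
$\frac{H{\left(14,G{\left(-10,10 \right)} \right)}}{3102} = \frac{\frac{1}{25} \left(-6 + 5 \cdot 14\right)^{2}}{3102} = \frac{\left(-6 + 70\right)^{2}}{25} \cdot \frac{1}{3102} = \frac{64^{2}}{25} \cdot \frac{1}{3102} = \frac{1}{25} \cdot 4096 \cdot \frac{1}{3102} = \frac{4096}{25} \cdot \frac{1}{3102} = \frac{2048}{38775}$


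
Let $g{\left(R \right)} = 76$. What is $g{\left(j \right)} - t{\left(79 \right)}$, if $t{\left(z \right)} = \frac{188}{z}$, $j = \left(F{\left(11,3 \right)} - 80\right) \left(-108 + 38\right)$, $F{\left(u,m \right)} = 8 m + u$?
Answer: $\frac{5816}{79} \approx 73.62$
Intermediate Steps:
$F{\left(u,m \right)} = u + 8 m$
$j = 3150$ ($j = \left(\left(11 + 8 \cdot 3\right) - 80\right) \left(-108 + 38\right) = \left(\left(11 + 24\right) - 80\right) \left(-70\right) = \left(35 - 80\right) \left(-70\right) = \left(-45\right) \left(-70\right) = 3150$)
$g{\left(j \right)} - t{\left(79 \right)} = 76 - \frac{188}{79} = \frac{5816}{79}$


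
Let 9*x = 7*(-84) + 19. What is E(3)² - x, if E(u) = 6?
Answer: 893/9 ≈ 99.222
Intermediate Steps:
x = -569/9 (x = (7*(-84) + 19)/9 = (-588 + 19)/9 = (⅑)*(-569) = -569/9 ≈ -63.222)
E(3)² - x = 6² - 1*(-569/9) = 36 + 569/9 = 893/9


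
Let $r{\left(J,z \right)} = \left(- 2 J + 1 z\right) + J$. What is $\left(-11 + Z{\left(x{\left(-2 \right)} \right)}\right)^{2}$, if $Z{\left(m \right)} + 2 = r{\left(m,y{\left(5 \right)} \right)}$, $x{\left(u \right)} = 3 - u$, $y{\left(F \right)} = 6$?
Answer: $144$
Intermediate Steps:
$r{\left(J,z \right)} = z - J$ ($r{\left(J,z \right)} = \left(- 2 J + z\right) + J = \left(z - 2 J\right) + J = z - J$)
$Z{\left(m \right)} = 4 - m$ ($Z{\left(m \right)} = -2 - \left(-6 + m\right) = 4 - m$)
$\left(-11 + Z{\left(x{\left(-2 \right)} \right)}\right)^{2} = \left(-11 + \left(4 - \left(3 - -2\right)\right)\right)^{2} = \left(-11 + \left(4 - \left(3 + 2\right)\right)\right)^{2} = \left(-11 + \left(4 - 5\right)\right)^{2} = \left(-11 - 1\right)^{2} = \left(-12\right)^{2} = 144$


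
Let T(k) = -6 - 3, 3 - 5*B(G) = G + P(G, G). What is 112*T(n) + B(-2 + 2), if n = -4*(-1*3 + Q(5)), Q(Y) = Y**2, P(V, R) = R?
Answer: -5037/5 ≈ -1007.4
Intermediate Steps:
B(G) = 3/5 - 2*G/5 (B(G) = 3/5 - (G + G)/5 = 3/5 - 2*G/5)
n = -88 (n = -4*(-1*3 + 5**2) = -4*(-3 + 25) = -4*22 = -88)
T(k) = -9
112*T(n) + B(-2 + 2) = 112*(-9) + (3/5 - 2*(-2 + 2)/5) = -1008 + (3/5 - 2/5*0) = -1008 + (3/5 + 0) = -1008 + 3/5 = -5037/5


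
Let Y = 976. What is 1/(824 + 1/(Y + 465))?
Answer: 1441/1187385 ≈ 0.0012136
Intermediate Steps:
1/(824 + 1/(Y + 465)) = 1/(824 + 1/(976 + 465)) = 1/(824 + 1/1441) = 1/(1187385/1441) = 1441/1187385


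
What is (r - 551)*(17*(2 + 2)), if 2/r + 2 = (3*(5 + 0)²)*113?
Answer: -317466228/8473 ≈ -37468.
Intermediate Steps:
r = 2/8473 (r = 2/(-2 + (3*(5 + 0)²)*113) = 2/(-2 + (3*5²)*113) = 2/(-2 + (3*25)*113) = 2/(-2 + 75*113) = 2/(-2 + 8475) = 2/8473 ≈ 0.00023604)
(r - 551)*(17*(2 + 2)) = (2/8473 - 551)*(17*(2 + 2)) = -79366557*4/8473 = -4668621/8473*68 = -317466228/8473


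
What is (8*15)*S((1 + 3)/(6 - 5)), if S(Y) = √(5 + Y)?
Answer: 360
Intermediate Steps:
(8*15)*S((1 + 3)/(6 - 5)) = (8*15)*√(5 + (1 + 3)/(6 - 5)) = 120*√(5 + 4/1) = 120*√(5 + 4*1) = 120*√(5 + 4) = 120*√9 = 120*3 = 360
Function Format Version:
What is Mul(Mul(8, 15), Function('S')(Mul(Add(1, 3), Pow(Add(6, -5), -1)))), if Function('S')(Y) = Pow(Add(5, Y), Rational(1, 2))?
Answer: 360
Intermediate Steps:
Mul(Mul(8, 15), Function('S')(Mul(Add(1, 3), Pow(Add(6, -5), -1)))) = Mul(Mul(8, 15), Pow(Add(5, Mul(Add(1, 3), Pow(Add(6, -5), -1))), Rational(1, 2))) = Mul(120, Pow(Add(5, Mul(4, Pow(1, -1))), Rational(1, 2))) = Mul(120, Pow(Add(5, Mul(4, 1)), Rational(1, 2))) = Mul(120, Pow(Add(5, 4), Rational(1, 2))) = Mul(120, Pow(9, Rational(1, 2))) = Mul(120, 3) = 360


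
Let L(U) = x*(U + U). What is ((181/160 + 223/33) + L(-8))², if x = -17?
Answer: 2183931262969/27878400 ≈ 78338.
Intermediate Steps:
L(U) = -34*U (L(U) = -17*(U + U) = -34*U)
((181/160 + 223/33) + L(-8))² = ((181/160 + 223/33) - 34*(-8))² = ((181*(1/160) + 223*(1/33)) + 272)² = ((181/160 + 223/33) + 272)² = (41653/5280 + 272)² = (1477813/5280)² = 2183931262969/27878400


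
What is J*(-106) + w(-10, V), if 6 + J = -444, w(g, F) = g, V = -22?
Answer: 47690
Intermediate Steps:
J = -450 (J = -6 - 444 = -450)
J*(-106) + w(-10, V) = -450*(-106) - 10 = 47700 - 10 = 47690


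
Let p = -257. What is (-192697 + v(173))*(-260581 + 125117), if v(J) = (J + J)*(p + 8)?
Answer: 37774271864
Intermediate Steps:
v(J) = -498*J (v(J) = (J + J)*(-257 + 8) = (2*J)*(-249) = -498*J)
(-192697 + v(173))*(-260581 + 125117) = (-192697 - 498*173)*(-260581 + 125117) = (-192697 - 86154)*(-135464) = -278851*(-135464) = 37774271864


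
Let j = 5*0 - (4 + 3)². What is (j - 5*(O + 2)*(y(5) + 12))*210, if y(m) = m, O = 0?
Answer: -45990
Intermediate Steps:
j = -49 (j = 0 - 1*7² = 0 - 1*49 = 0 - 49 = -49)
(j - 5*(O + 2)*(y(5) + 12))*210 = (-49 - 5*(0 + 2)*(5 + 12))*210 = (-49 - 10*17)*210 = (-49 - 5*34)*210 = (-49 - 170)*210 = -219*210 = -45990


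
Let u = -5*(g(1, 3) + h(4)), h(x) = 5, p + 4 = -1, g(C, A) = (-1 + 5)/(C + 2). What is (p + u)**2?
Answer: 12100/9 ≈ 1344.4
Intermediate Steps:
g(C, A) = 4/(2 + C)
p = -5 (p = -4 - 1 = -5)
u = -95/3 (u = -5*(4/(2 + 1) + 5) = -5*(4/3 + 5) = -5*19/3 = -95/3 ≈ -31.667)
(p + u)**2 = (-5 - 95/3)**2 = (-110/3)**2 = 12100/9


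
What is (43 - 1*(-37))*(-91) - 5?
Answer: -7285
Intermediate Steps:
(43 - 1*(-37))*(-91) - 5 = (43 + 37)*(-91) - 5 = 80*(-91) - 5 = -7280 - 5 = -7285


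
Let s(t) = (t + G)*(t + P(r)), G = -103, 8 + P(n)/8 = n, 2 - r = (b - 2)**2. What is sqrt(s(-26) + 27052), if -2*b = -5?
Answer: 2*sqrt(9214) ≈ 191.98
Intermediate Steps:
b = 5/2 (b = -1/2*(-5) = 5/2 ≈ 2.5000)
r = 7/4 (r = 2 - (5/2 - 2)**2 = 2 - (1/2)**2 = 2 - 1*1/4 = 2 - 1/4 = 7/4 ≈ 1.7500)
P(n) = -64 + 8*n
s(t) = (-103 + t)*(-50 + t) (s(t) = (t - 103)*(t + (-64 + 8*(7/4))) = (-103 + t)*(t + (-64 + 14)) = (-103 + t)*(t - 50) = (-103 + t)*(-50 + t))
sqrt(s(-26) + 27052) = sqrt((5150 + (-26)**2 - 153*(-26)) + 27052) = sqrt((5150 + 676 + 3978) + 27052) = sqrt(9804 + 27052) = sqrt(36856) = 2*sqrt(9214)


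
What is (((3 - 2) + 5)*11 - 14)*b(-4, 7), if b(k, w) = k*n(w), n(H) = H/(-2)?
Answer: 728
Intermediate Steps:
n(H) = -H/2 (n(H) = H*(-½) = -H/2)
b(k, w) = -k*w/2 (b(k, w) = k*(-w/2) = -k*w/2)
(((3 - 2) + 5)*11 - 14)*b(-4, 7) = (((3 - 2) + 5)*11 - 14)*(-½*(-4)*7) = ((1 + 5)*11 - 14)*14 = (6*11 - 14)*14 = (66 - 14)*14 = 52*14 = 728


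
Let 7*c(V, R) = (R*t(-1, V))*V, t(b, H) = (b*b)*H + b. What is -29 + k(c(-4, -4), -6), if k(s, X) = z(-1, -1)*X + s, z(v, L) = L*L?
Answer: -325/7 ≈ -46.429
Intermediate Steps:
z(v, L) = L²
t(b, H) = b + H*b² (t(b, H) = b²*H + b = H*b² + b = b + H*b²)
c(V, R) = R*V*(-1 + V)/7 (c(V, R) = ((R*(-(1 + V*(-1))))*V)/7 = ((R*(-(1 - V)))*V)/7 = ((R*(-1 + V))*V)/7 = (R*V*(-1 + V))/7 = R*V*(-1 + V)/7)
k(s, X) = X + s (k(s, X) = (-1)²*X + s = 1*X + s = X + s)
-29 + k(c(-4, -4), -6) = -29 + (-6 + (⅐)*(-4)*(-4)*(-1 - 4)) = -29 + (-6 + (⅐)*(-4)*(-4)*(-5)) = -29 + (-6 - 80/7) = -29 - 122/7 = -325/7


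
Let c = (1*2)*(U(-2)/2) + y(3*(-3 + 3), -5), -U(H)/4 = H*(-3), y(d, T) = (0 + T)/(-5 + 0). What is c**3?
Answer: -12167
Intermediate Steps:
y(d, T) = -T/5 (y(d, T) = T/(-5) = T*(-1/5) = -T/5)
U(H) = 12*H (U(H) = -4*H*(-3) = -(-12)*H = 12*H)
c = -23 (c = (1*2)*((12*(-2))/2) - 1/5*(-5) = 2*(-24*1/2) + 1 = 2*(-12) + 1 = -24 + 1 = -23)
c**3 = (-23)**3 = -12167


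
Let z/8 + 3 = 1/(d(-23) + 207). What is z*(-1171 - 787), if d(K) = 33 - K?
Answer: 12343232/263 ≈ 46932.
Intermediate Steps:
z = -6304/263 (z = -24 + 8/((33 - 1*(-23)) + 207) = -24 + 8/((33 + 23) + 207) = -24 + 8/(56 + 207) = -24 + 8/263 = -6304/263 ≈ -23.970)
z*(-1171 - 787) = -6304*(-1171 - 787)/263 = -6304/263*(-1958) = 12343232/263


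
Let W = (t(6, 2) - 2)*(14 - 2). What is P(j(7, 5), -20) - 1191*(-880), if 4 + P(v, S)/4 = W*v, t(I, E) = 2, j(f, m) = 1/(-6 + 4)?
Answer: 1048064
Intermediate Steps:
j(f, m) = -½ (j(f, m) = 1/(-2) = -½)
W = 0 (W = (2 - 2)*(14 - 2) = 0*12 = 0)
P(v, S) = -16 (P(v, S) = -16 + 4*(0*v) = -16 + 4*0 = -16 + 0 = -16)
P(j(7, 5), -20) - 1191*(-880) = -16 - 1191*(-880) = -16 + 1048080 = 1048064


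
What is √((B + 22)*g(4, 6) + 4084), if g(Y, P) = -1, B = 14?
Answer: 4*√253 ≈ 63.624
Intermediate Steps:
√((B + 22)*g(4, 6) + 4084) = √((14 + 22)*(-1) + 4084) = √(36*(-1) + 4084) = √(-36 + 4084) = √4048 = 4*√253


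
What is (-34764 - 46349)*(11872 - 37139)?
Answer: 2049482171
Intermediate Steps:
(-34764 - 46349)*(11872 - 37139) = -81113*(-25267) = 2049482171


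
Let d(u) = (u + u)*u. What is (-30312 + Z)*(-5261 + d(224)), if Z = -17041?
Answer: -4502844123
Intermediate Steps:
d(u) = 2*u² (d(u) = (2*u)*u = 2*u²)
(-30312 + Z)*(-5261 + d(224)) = (-30312 - 17041)*(-5261 + 2*224²) = -47353*(-5261 + 2*50176) = -47353*(-5261 + 100352) = -47353*95091 = -4502844123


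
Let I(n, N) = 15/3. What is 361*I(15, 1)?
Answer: 1805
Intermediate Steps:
I(n, N) = 5 (I(n, N) = 15*(⅓) = 5)
361*I(15, 1) = 361*5 = 1805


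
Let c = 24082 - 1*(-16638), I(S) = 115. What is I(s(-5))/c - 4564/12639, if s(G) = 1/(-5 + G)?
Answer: -36878519/102932016 ≈ -0.35828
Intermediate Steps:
c = 40720 (c = 24082 + 16638 = 40720)
I(s(-5))/c - 4564/12639 = 115/40720 - 4564/12639 = 115*(1/40720) - 4564*1/12639 = 23/8144 - 4564/12639 = -36878519/102932016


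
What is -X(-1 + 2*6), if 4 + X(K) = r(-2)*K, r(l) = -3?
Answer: 37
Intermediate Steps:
X(K) = -4 - 3*K
-X(-1 + 2*6) = -(-4 - 3*(-1 + 2*6)) = -(-4 - 3*(-1 + 12)) = -(-4 - 3*11) = -(-4 - 33) = -1*(-37) = 37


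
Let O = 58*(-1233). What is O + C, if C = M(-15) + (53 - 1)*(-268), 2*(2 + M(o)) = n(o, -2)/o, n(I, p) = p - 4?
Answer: -427259/5 ≈ -85452.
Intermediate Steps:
n(I, p) = -4 + p
O = -71514
M(o) = -2 - 3/o (M(o) = -2 + ((-4 - 2)/o)/2 = -2 + (-6/o)/2 = -2 - 3/o)
C = -69689/5 (C = (-2 - 3/(-15)) + (53 - 1)*(-268) = (-2 - 3*(-1/15)) + 52*(-268) = (-2 + 1/5) - 13936 = -9/5 - 13936 = -69689/5 ≈ -13938.)
O + C = -71514 - 69689/5 = -427259/5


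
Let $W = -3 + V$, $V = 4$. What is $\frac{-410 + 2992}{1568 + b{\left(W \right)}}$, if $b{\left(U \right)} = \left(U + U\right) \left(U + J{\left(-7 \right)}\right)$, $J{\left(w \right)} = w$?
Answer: $\frac{1291}{778} \approx 1.6594$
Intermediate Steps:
$W = 1$ ($W = -3 + 4 = 1$)
$b{\left(U \right)} = 2 U \left(-7 + U\right)$ ($b{\left(U \right)} = \left(U + U\right) \left(U - 7\right) = 2 U \left(-7 + U\right)$)
$\frac{-410 + 2992}{1568 + b{\left(W \right)}} = \frac{-410 + 2992}{1568 + 2 \cdot 1 \left(-7 + 1\right)} = \frac{2582}{1568 + 2 \cdot 1 \left(-6\right)} = \frac{2582}{1568 - 12} = \frac{2582}{1556} = 2582 \cdot \frac{1}{1556} = \frac{1291}{778}$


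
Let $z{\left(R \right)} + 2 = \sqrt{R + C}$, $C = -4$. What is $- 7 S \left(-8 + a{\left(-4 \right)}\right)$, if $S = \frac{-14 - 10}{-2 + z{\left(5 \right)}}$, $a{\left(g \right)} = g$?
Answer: $672$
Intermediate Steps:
$z{\left(R \right)} = -2 + \sqrt{-4 + R}$ ($z{\left(R \right)} = -2 + \sqrt{R - 4} = -2 + \sqrt{-4 + R}$)
$S = 8$ ($S = \frac{-14 - 10}{-2 - \left(2 - \sqrt{-4 + 5}\right)} = - \frac{24}{-2 - \left(2 - \sqrt{1}\right)} = - \frac{24}{-2 + \left(-2 + 1\right)} = - \frac{24}{-2 - 1} = - \frac{24}{-3} = \left(-24\right) \left(- \frac{1}{3}\right) = 8$)
$- 7 S \left(-8 + a{\left(-4 \right)}\right) = \left(-7\right) 8 \left(-8 - 4\right) = \left(-56\right) \left(-12\right) = 672$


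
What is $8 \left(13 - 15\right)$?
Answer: $-16$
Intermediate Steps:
$8 \left(13 - 15\right) = 8 \left(-2\right) = -16$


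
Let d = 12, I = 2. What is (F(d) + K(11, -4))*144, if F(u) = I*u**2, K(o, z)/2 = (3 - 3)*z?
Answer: 41472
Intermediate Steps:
K(o, z) = 0 (K(o, z) = 2*((3 - 3)*z) = 2*(0*z) = 2*0 = 0)
F(u) = 2*u**2
(F(d) + K(11, -4))*144 = (2*12**2 + 0)*144 = (2*144 + 0)*144 = (288 + 0)*144 = 288*144 = 41472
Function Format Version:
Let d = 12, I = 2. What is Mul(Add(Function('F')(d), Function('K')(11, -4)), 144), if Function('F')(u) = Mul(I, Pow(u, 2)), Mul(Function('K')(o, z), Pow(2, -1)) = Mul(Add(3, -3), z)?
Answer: 41472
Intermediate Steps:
Function('K')(o, z) = 0 (Function('K')(o, z) = Mul(2, Mul(Add(3, -3), z)) = Mul(2, Mul(0, z)) = Mul(2, 0) = 0)
Function('F')(u) = Mul(2, Pow(u, 2))
Mul(Add(Function('F')(d), Function('K')(11, -4)), 144) = Mul(Add(Mul(2, Pow(12, 2)), 0), 144) = Mul(Add(Mul(2, 144), 0), 144) = Mul(Add(288, 0), 144) = Mul(288, 144) = 41472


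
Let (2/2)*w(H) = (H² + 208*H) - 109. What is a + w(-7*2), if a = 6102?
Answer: 3277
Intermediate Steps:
w(H) = -109 + H² + 208*H (w(H) = (H² + 208*H) - 109 = -109 + H² + 208*H)
a + w(-7*2) = 6102 + (-109 + (-7*2)² + 208*(-7*2)) = 6102 + (-109 + (-14)² + 208*(-14)) = 6102 + (-109 + 196 - 2912) = 6102 - 2825 = 3277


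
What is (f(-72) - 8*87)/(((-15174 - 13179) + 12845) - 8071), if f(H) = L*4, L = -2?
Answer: 704/23579 ≈ 0.029857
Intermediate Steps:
f(H) = -8 (f(H) = -2*4 = -8)
(f(-72) - 8*87)/(((-15174 - 13179) + 12845) - 8071) = (-8 - 8*87)/(((-15174 - 13179) + 12845) - 8071) = (-8 - 696)/((-28353 + 12845) - 8071) = -704/(-15508 - 8071) = -704/(-23579) = -704*(-1/23579) = 704/23579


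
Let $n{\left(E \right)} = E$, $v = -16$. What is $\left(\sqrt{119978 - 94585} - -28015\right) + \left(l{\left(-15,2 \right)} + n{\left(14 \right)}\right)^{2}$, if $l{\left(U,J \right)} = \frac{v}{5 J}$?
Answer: $\frac{704219}{25} + \sqrt{25393} \approx 28328.0$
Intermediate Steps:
$l{\left(U,J \right)} = - \frac{16}{5 J}$
$\left(\sqrt{119978 - 94585} - -28015\right) + \left(l{\left(-15,2 \right)} + n{\left(14 \right)}\right)^{2} = \left(\sqrt{119978 - 94585} - -28015\right) + \left(- \frac{16}{5 \cdot 2} + 14\right)^{2} = \left(\sqrt{25393} + \left(-69 + 28084\right)\right) + \left(\left(- \frac{16}{5}\right) \frac{1}{2} + 14\right)^{2} = \left(\sqrt{25393} + 28015\right) + \left(- \frac{8}{5} + 14\right)^{2} = \left(28015 + \sqrt{25393}\right) + \left(\frac{62}{5}\right)^{2} = \left(28015 + \sqrt{25393}\right) + \frac{3844}{25} = \frac{704219}{25} + \sqrt{25393}$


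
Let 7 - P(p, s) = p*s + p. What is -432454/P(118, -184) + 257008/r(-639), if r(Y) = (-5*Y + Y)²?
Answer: -176233072871/8820141921 ≈ -19.981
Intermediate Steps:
r(Y) = 16*Y² (r(Y) = (-4*Y)² = 16*Y²)
P(p, s) = 7 - p - p*s (P(p, s) = 7 - (p*s + p) = 7 - (p + p*s) = 7 + (-p - p*s) = 7 - p - p*s)
-432454/P(118, -184) + 257008/r(-639) = -432454/(7 - 1*118 - 1*118*(-184)) + 257008/((16*(-639)²)) = -432454/(7 - 118 + 21712) + 257008/((16*408321)) = -432454/21601 + 257008/6533136 = -432454*1/21601 + 257008*(1/6533136) = -432454/21601 + 16063/408321 = -176233072871/8820141921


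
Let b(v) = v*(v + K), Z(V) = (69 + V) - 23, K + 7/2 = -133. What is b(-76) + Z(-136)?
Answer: 16060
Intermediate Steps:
K = -273/2 (K = -7/2 - 133 = -273/2 ≈ -136.50)
Z(V) = 46 + V
b(v) = v*(-273/2 + v) (b(v) = v*(v - 273/2) = v*(-273/2 + v))
b(-76) + Z(-136) = (½)*(-76)*(-273 + 2*(-76)) + (46 - 136) = (½)*(-76)*(-273 - 152) - 90 = (½)*(-76)*(-425) - 90 = 16150 - 90 = 16060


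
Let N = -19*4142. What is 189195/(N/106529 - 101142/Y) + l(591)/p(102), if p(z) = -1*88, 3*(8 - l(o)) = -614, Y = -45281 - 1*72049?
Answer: 4729507162233373/3081839556 ≈ 1.5346e+6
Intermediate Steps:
N = -78698
Y = -117330 (Y = -45281 - 72049 = -117330)
l(o) = 638/3 (l(o) = 8 - ⅓*(-614) = 8 + 614/3 = 638/3)
p(z) = -88
189195/(N/106529 - 101142/Y) + l(591)/p(102) = 189195/(-78698/106529 - 101142/(-117330)) + (638/3)/(-88) = 189195/(-78698*1/106529 - 101142*(-1/117330)) + (638/3)*(-1/88) = 189195/(-78698/106529 + 16857/19555) - 29/12 = 189195/(256819963/2083174595) - 29/12 = 189195*(2083174595/256819963) - 29/12 = 394126217501025/256819963 - 29/12 = 4729507162233373/3081839556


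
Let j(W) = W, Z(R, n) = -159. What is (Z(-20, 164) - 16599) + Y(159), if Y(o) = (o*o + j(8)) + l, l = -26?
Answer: 8505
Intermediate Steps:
Y(o) = -18 + o² (Y(o) = (o*o + 8) - 26 = (o² + 8) - 26 = (8 + o²) - 26 = -18 + o²)
(Z(-20, 164) - 16599) + Y(159) = (-159 - 16599) + (-18 + 159²) = -16758 + (-18 + 25281) = -16758 + 25263 = 8505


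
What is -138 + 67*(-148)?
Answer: -10054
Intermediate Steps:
-138 + 67*(-148) = -138 - 9916 = -10054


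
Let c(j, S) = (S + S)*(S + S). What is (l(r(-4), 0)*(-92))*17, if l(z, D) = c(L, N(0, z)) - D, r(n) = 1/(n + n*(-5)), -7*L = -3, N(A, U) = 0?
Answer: 0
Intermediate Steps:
L = 3/7 (L = -⅐*(-3) = 3/7 ≈ 0.42857)
c(j, S) = 4*S² (c(j, S) = (2*S)*(2*S) = 4*S²)
r(n) = -1/(4*n) (r(n) = 1/(n - 5*n) = 1/(-4*n) = -1/(4*n))
l(z, D) = -D (l(z, D) = 4*0² - D = 4*0 - D = 0 - D = -D)
(l(r(-4), 0)*(-92))*17 = (-1*0*(-92))*17 = (0*(-92))*17 = 0*17 = 0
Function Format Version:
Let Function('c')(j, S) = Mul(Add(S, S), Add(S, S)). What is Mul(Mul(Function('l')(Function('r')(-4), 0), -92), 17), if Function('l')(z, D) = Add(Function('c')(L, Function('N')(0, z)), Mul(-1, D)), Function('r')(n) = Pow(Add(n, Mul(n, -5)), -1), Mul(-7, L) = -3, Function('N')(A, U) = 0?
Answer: 0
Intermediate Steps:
L = Rational(3, 7) (L = Mul(Rational(-1, 7), -3) = Rational(3, 7) ≈ 0.42857)
Function('c')(j, S) = Mul(4, Pow(S, 2)) (Function('c')(j, S) = Mul(Mul(2, S), Mul(2, S)) = Mul(4, Pow(S, 2)))
Function('r')(n) = Mul(Rational(-1, 4), Pow(n, -1)) (Function('r')(n) = Pow(Add(n, Mul(-5, n)), -1) = Pow(Mul(-4, n), -1) = Mul(Rational(-1, 4), Pow(n, -1)))
Function('l')(z, D) = Mul(-1, D) (Function('l')(z, D) = Add(Mul(4, Pow(0, 2)), Mul(-1, D)) = Add(Mul(4, 0), Mul(-1, D)) = Add(0, Mul(-1, D)) = Mul(-1, D))
Mul(Mul(Function('l')(Function('r')(-4), 0), -92), 17) = Mul(Mul(Mul(-1, 0), -92), 17) = Mul(Mul(0, -92), 17) = Mul(0, 17) = 0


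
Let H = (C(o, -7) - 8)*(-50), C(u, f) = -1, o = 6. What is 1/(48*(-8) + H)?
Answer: 1/66 ≈ 0.015152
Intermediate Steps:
H = 450 (H = (-1 - 8)*(-50) = -9*(-50) = 450)
1/(48*(-8) + H) = 1/(48*(-8) + 450) = 1/(-384 + 450) = 1/66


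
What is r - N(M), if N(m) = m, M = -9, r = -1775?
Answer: -1766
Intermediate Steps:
r - N(M) = -1775 - 1*(-9) = -1775 + 9 = -1766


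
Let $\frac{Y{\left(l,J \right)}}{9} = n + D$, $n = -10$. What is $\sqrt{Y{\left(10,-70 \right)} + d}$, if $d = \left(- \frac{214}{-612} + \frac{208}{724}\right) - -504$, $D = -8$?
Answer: $\frac{\sqrt{116786248814}}{18462} \approx 18.51$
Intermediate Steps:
$Y{\left(l,J \right)} = -162$ ($Y{\left(l,J \right)} = 9 \left(-10 - 8\right) = 9 \left(-18\right) = -162$)
$d = \frac{27949823}{55386}$ ($d = \left(\left(-214\right) \left(- \frac{1}{612}\right) + 208 \cdot \frac{1}{724}\right) + 504 = \left(\frac{107}{306} + \frac{52}{181}\right) + 504 = \frac{35279}{55386} + 504 = \frac{27949823}{55386} \approx 504.64$)
$\sqrt{Y{\left(10,-70 \right)} + d} = \sqrt{-162 + \frac{27949823}{55386}} = \sqrt{\frac{18977291}{55386}} = \frac{\sqrt{116786248814}}{18462}$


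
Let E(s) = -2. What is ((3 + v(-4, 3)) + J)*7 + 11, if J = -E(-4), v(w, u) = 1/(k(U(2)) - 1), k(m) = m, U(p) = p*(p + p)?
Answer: 47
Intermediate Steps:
U(p) = 2*p² (U(p) = p*(2*p) = 2*p²)
v(w, u) = ⅐ (v(w, u) = 1/(2*2² - 1) = 1/(2*4 - 1) = 1/(8 - 1) = 1/7 = ⅐)
J = 2 (J = -1*(-2) = 2)
((3 + v(-4, 3)) + J)*7 + 11 = ((3 + ⅐) + 2)*7 + 11 = (22/7 + 2)*7 + 11 = (36/7)*7 + 11 = 36 + 11 = 47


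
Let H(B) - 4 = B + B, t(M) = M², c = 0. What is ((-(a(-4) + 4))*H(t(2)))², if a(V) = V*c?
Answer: 2304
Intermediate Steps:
a(V) = 0 (a(V) = V*0 = 0)
H(B) = 4 + 2*B (H(B) = 4 + (B + B) = 4 + 2*B)
((-(a(-4) + 4))*H(t(2)))² = ((-(0 + 4))*(4 + 2*2²))² = ((-4)*(4 + 2*4))² = ((-1*4)*(4 + 8))² = (-4*12)² = (-48)² = 2304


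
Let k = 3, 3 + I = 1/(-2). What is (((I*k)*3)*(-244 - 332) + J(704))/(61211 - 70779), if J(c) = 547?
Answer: -18691/9568 ≈ -1.9535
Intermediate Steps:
I = -7/2 (I = -3 + 1/(-2) = -3 + 1*(-1/2) = -3 - 1/2 = -7/2 ≈ -3.5000)
(((I*k)*3)*(-244 - 332) + J(704))/(61211 - 70779) = ((-7/2*3*3)*(-244 - 332) + 547)/(61211 - 70779) = (-21/2*3*(-576) + 547)/(-9568) = (-63/2*(-576) + 547)*(-1/9568) = (18144 + 547)*(-1/9568) = 18691*(-1/9568) = -18691/9568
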